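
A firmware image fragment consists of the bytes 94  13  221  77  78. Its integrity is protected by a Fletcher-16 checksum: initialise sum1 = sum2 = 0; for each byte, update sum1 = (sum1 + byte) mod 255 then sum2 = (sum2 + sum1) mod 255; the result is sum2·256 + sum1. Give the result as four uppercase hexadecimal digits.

8EE4

Running sums (mod 255):
  after byte 0 (94): sum1=94, sum2=94
  after byte 1 (13): sum1=107, sum2=201
  after byte 2 (221): sum1=73, sum2=19
  after byte 3 (77): sum1=150, sum2=169
  after byte 4 (78): sum1=228, sum2=142
Checksum = sum2·256 + sum1 = 142·256 + 228 = 36580 = 0x8EE4.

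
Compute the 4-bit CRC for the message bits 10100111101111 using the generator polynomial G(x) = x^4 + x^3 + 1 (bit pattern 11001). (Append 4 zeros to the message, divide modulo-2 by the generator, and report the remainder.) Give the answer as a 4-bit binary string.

Append 4 zeros: 101001111011110000. Divide by 11001 (XOR where the leading bit is 1):
  pos 0: 10100 XOR 11001 = 01101
  pos 1: 11011 XOR 11001 = 00010
  pos 4: 10111 XOR 11001 = 01110
  pos 5: 11100 XOR 11001 = 00101
  pos 7: 10111 XOR 11001 = 01110
  pos 8: 11101 XOR 11001 = 00100
  pos 10: 10010 XOR 11001 = 01011
  pos 11: 10110 XOR 11001 = 01111
  pos 12: 11110 XOR 11001 = 00111
Remainder (last 4 bits) = 1110. This is the CRC / FCS.

1110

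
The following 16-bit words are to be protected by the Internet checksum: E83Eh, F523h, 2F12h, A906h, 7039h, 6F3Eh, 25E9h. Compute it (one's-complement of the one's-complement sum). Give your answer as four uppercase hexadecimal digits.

4523

One's-complement addition (fold any carry out of bit 15 back into bit 0):
  0xE83E + 0xF523 = 0x1DD61 → wrap carry → 0xDD62
  0xDD62 + 0x2F12 = 0x10C74 → wrap carry → 0x0C75
  0x0C75 + 0xA906 = 0x0B57B
  0xB57B + 0x7039 = 0x125B4 → wrap carry → 0x25B5
  0x25B5 + 0x6F3E = 0x094F3
  0x94F3 + 0x25E9 = 0x0BADC
One's-complement sum = 0xBADC.
Checksum = ~0xBADC & 0xFFFF = 0x4523.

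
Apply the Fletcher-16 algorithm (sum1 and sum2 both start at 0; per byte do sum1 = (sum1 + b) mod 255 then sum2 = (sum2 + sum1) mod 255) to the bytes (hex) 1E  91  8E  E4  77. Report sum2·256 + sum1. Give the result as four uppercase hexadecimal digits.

Running sums (mod 255):
  after byte 0 (1E): sum1=30, sum2=30
  after byte 1 (91): sum1=175, sum2=205
  after byte 2 (8E): sum1=62, sum2=12
  after byte 3 (E4): sum1=35, sum2=47
  after byte 4 (77): sum1=154, sum2=201
Checksum = sum2·256 + sum1 = 201·256 + 154 = 51610 = 0xC99A.

C99A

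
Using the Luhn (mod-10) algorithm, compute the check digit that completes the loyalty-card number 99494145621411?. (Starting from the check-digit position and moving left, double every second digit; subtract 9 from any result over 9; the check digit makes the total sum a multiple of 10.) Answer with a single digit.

6

Partial digits right→left: 1 1 4 1 2 6 5 4 1 4 9 4 9 9
Double every second digit counting from the check-digit position (so the 1st, 3rd, 5th, ... of the partial from the right).
  doubled (with −9 where >9): 2 8 4 1 2 9 9 → sum 35
  kept as-is: 1 1 6 4 4 4 9 → sum 29
Total = 35 + 29 = 64.
Check digit = (10 − (64 mod 10)) mod 10 = 6.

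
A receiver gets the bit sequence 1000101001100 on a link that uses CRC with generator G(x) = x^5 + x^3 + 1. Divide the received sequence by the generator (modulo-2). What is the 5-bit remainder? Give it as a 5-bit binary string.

Modulo-2 division of 1000101001100 by 101001:
  pos 0: 100010 XOR 101001 = 001011
  pos 2: 101110 XOR 101001 = 000111
  pos 5: 111011 XOR 101001 = 010010
  pos 6: 100100 XOR 101001 = 001101
Remainder = 11010 (nonzero — an error is detected).

11010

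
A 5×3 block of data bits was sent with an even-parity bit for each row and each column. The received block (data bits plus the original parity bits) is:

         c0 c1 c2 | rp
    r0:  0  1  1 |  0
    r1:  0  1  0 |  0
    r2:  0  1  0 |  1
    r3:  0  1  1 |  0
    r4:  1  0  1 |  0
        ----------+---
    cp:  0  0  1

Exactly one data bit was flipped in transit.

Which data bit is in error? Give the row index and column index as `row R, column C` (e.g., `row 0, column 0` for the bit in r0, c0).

Recompute each row's even parity and compare to rp:
  r0: data parity 0, sent rp 0 → ok
  r1: data parity 1, sent rp 0 → mismatch
  r2: data parity 1, sent rp 1 → ok
  r3: data parity 0, sent rp 0 → ok
  r4: data parity 0, sent rp 0 → ok
Recompute each column's even parity and compare to cp:
  c0: data parity 1, sent cp 0 → mismatch
  c1: data parity 0, sent cp 0 → ok
  c2: data parity 1, sent cp 1 → ok
Exactly one row (r1) and one column (c0) fail → the flipped bit is at their intersection.

row 1, column 0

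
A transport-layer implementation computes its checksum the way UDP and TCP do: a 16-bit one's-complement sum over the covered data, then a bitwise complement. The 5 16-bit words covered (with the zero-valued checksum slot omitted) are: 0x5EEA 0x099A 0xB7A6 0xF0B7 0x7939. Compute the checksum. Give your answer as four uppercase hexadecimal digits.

75E3

One's-complement addition (fold any carry out of bit 15 back into bit 0):
  0x5EEA + 0x099A = 0x06884
  0x6884 + 0xB7A6 = 0x1202A → wrap carry → 0x202B
  0x202B + 0xF0B7 = 0x110E2 → wrap carry → 0x10E3
  0x10E3 + 0x7939 = 0x08A1C
One's-complement sum = 0x8A1C.
Checksum = ~0x8A1C & 0xFFFF = 0x75E3.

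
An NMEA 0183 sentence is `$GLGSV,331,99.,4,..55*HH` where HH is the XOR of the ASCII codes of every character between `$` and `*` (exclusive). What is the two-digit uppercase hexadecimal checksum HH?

XOR the ASCII codes of the payload characters:
  'G' = 0x47 → acc = 0x47
  'L' = 0x4C → acc = 0x0B
  'G' = 0x47 → acc = 0x4C
  'S' = 0x53 → acc = 0x1F
  'V' = 0x56 → acc = 0x49
  ',' = 0x2C → acc = 0x65
  '3' = 0x33 → acc = 0x56
  '3' = 0x33 → acc = 0x65
  '1' = 0x31 → acc = 0x54
  ',' = 0x2C → acc = 0x78
  '9' = 0x39 → acc = 0x41
  '9' = 0x39 → acc = 0x78
  '.' = 0x2E → acc = 0x56
  ',' = 0x2C → acc = 0x7A
  '4' = 0x34 → acc = 0x4E
  ',' = 0x2C → acc = 0x62
  '.' = 0x2E → acc = 0x4C
  '.' = 0x2E → acc = 0x62
  '5' = 0x35 → acc = 0x57
  '5' = 0x35 → acc = 0x62
Checksum = 0x62.

62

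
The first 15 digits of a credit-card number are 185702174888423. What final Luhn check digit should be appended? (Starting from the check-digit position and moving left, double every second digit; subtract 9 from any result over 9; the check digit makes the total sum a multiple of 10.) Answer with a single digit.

4

Partial digits right→left: 3 2 4 8 8 8 4 7 1 2 0 7 5 8 1
Double every second digit counting from the check-digit position (so the 1st, 3rd, 5th, ... of the partial from the right).
  doubled (with −9 where >9): 6 8 7 8 2 0 1 2 → sum 34
  kept as-is: 2 8 8 7 2 7 8 → sum 42
Total = 34 + 42 = 76.
Check digit = (10 − (76 mod 10)) mod 10 = 4.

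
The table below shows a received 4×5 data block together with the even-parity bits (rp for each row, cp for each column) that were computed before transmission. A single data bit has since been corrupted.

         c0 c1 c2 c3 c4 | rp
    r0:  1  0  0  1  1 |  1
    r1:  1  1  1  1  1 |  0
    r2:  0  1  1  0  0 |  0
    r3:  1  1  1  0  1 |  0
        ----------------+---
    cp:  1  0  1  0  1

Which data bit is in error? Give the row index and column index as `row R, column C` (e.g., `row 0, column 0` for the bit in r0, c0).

row 1, column 1

Recompute each row's even parity and compare to rp:
  r0: data parity 1, sent rp 1 → ok
  r1: data parity 1, sent rp 0 → mismatch
  r2: data parity 0, sent rp 0 → ok
  r3: data parity 0, sent rp 0 → ok
Recompute each column's even parity and compare to cp:
  c0: data parity 1, sent cp 1 → ok
  c1: data parity 1, sent cp 0 → mismatch
  c2: data parity 1, sent cp 1 → ok
  c3: data parity 0, sent cp 0 → ok
  c4: data parity 1, sent cp 1 → ok
Exactly one row (r1) and one column (c1) fail → the flipped bit is at their intersection.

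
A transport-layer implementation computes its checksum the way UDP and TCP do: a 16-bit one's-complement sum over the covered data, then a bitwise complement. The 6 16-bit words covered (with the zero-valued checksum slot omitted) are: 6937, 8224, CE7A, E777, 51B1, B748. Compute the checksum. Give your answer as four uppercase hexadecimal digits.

55B7

One's-complement addition (fold any carry out of bit 15 back into bit 0):
  0x6937 + 0x8224 = 0x0EB5B
  0xEB5B + 0xCE7A = 0x1B9D5 → wrap carry → 0xB9D6
  0xB9D6 + 0xE777 = 0x1A14D → wrap carry → 0xA14E
  0xA14E + 0x51B1 = 0x0F2FF
  0xF2FF + 0xB748 = 0x1AA47 → wrap carry → 0xAA48
One's-complement sum = 0xAA48.
Checksum = ~0xAA48 & 0xFFFF = 0x55B7.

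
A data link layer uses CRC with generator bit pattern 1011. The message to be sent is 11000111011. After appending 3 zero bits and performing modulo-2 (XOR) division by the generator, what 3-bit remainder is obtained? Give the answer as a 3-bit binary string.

Append 3 zeros: 11000111011000. Divide by 1011 (XOR where the leading bit is 1):
  pos 0: 1100 XOR 1011 = 0111
  pos 1: 1110 XOR 1011 = 0101
  pos 2: 1011 XOR 1011 = 0000
  pos 6: 1101 XOR 1011 = 0110
  pos 7: 1101 XOR 1011 = 0110
  pos 8: 1100 XOR 1011 = 0111
  pos 9: 1110 XOR 1011 = 0101
  pos 10: 1010 XOR 1011 = 0001
Remainder (last 3 bits) = 001. This is the CRC / FCS.

001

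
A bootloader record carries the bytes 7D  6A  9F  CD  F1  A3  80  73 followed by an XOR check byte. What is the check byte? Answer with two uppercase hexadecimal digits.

XOR the bytes together:
  start with 0x7D
  0x7D ⊕ 0x6A = 0x17
  0x17 ⊕ 0x9F = 0x88
  0x88 ⊕ 0xCD = 0x45
  0x45 ⊕ 0xF1 = 0xB4
  0xB4 ⊕ 0xA3 = 0x17
  0x17 ⊕ 0x80 = 0x97
  0x97 ⊕ 0x73 = 0xE4

E4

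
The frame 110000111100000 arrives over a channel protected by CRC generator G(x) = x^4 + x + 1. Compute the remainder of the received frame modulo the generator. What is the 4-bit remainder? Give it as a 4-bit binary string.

0000

Modulo-2 division of 110000111100000 by 10011:
  pos 0: 11000 XOR 10011 = 01011
  pos 1: 10110 XOR 10011 = 00101
  pos 3: 10111 XOR 10011 = 00100
  pos 5: 10011 XOR 10011 = 00000
Remainder = 0000 (zero — the frame passes the CRC check).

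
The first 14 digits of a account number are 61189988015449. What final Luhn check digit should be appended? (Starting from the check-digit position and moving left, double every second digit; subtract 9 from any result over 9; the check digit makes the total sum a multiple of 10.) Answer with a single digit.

3

Partial digits right→left: 9 4 4 5 1 0 8 8 9 9 8 1 1 6
Double every second digit counting from the check-digit position (so the 1st, 3rd, 5th, ... of the partial from the right).
  doubled (with −9 where >9): 9 8 2 7 9 7 2 → sum 44
  kept as-is: 4 5 0 8 9 1 6 → sum 33
Total = 44 + 33 = 77.
Check digit = (10 − (77 mod 10)) mod 10 = 3.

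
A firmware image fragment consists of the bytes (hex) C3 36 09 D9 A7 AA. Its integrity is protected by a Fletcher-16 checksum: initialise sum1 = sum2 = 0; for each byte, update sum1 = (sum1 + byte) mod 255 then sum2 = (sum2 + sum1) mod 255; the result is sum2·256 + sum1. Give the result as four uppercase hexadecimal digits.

512F

Running sums (mod 255):
  after byte 0 (C3): sum1=195, sum2=195
  after byte 1 (36): sum1=249, sum2=189
  after byte 2 (09): sum1=3, sum2=192
  after byte 3 (D9): sum1=220, sum2=157
  after byte 4 (A7): sum1=132, sum2=34
  after byte 5 (AA): sum1=47, sum2=81
Checksum = sum2·256 + sum1 = 81·256 + 47 = 20783 = 0x512F.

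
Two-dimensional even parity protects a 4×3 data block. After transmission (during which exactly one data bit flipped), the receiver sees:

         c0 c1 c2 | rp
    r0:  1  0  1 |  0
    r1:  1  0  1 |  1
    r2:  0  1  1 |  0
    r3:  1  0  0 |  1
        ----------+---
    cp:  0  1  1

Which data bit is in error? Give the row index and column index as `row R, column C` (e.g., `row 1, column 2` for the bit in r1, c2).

row 1, column 0

Recompute each row's even parity and compare to rp:
  r0: data parity 0, sent rp 0 → ok
  r1: data parity 0, sent rp 1 → mismatch
  r2: data parity 0, sent rp 0 → ok
  r3: data parity 1, sent rp 1 → ok
Recompute each column's even parity and compare to cp:
  c0: data parity 1, sent cp 0 → mismatch
  c1: data parity 1, sent cp 1 → ok
  c2: data parity 1, sent cp 1 → ok
Exactly one row (r1) and one column (c0) fail → the flipped bit is at their intersection.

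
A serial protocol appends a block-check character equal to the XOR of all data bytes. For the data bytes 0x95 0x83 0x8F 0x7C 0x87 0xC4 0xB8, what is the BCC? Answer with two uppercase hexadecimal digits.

XOR the bytes together:
  start with 0x95
  0x95 ⊕ 0x83 = 0x16
  0x16 ⊕ 0x8F = 0x99
  0x99 ⊕ 0x7C = 0xE5
  0xE5 ⊕ 0x87 = 0x62
  0x62 ⊕ 0xC4 = 0xA6
  0xA6 ⊕ 0xB8 = 0x1E

1E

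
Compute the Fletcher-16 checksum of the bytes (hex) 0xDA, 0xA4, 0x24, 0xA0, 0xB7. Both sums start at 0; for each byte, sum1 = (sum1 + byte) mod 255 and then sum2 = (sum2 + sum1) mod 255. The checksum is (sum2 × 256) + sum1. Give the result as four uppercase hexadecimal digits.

3EFB

Running sums (mod 255):
  after byte 0 (0xDA): sum1=218, sum2=218
  after byte 1 (0xA4): sum1=127, sum2=90
  after byte 2 (0x24): sum1=163, sum2=253
  after byte 3 (0xA0): sum1=68, sum2=66
  after byte 4 (0xB7): sum1=251, sum2=62
Checksum = sum2·256 + sum1 = 62·256 + 251 = 16123 = 0x3EFB.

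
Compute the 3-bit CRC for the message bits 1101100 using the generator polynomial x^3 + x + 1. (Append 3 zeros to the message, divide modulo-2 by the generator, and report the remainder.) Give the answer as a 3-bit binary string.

Append 3 zeros: 1101100000. Divide by 1011 (XOR where the leading bit is 1):
  pos 0: 1101 XOR 1011 = 0110
  pos 1: 1101 XOR 1011 = 0110
  pos 2: 1100 XOR 1011 = 0111
  pos 3: 1110 XOR 1011 = 0101
  pos 4: 1010 XOR 1011 = 0001
Remainder (last 3 bits) = 100. This is the CRC / FCS.

100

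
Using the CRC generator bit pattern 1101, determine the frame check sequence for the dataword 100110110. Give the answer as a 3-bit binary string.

000

Append 3 zeros: 100110110000. Divide by 1101 (XOR where the leading bit is 1):
  pos 0: 1001 XOR 1101 = 0100
  pos 1: 1001 XOR 1101 = 0100
  pos 2: 1000 XOR 1101 = 0101
  pos 3: 1011 XOR 1101 = 0110
  pos 4: 1101 XOR 1101 = 0000
Remainder (last 3 bits) = 000. This is the CRC / FCS.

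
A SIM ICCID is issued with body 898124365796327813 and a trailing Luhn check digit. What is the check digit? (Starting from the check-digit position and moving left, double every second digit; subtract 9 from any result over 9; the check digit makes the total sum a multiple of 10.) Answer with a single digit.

7

Partial digits right→left: 3 1 8 7 2 3 6 9 7 5 6 3 4 2 1 8 9 8
Double every second digit counting from the check-digit position (so the 1st, 3rd, 5th, ... of the partial from the right).
  doubled (with −9 where >9): 6 7 4 3 5 3 8 2 9 → sum 47
  kept as-is: 1 7 3 9 5 3 2 8 8 → sum 46
Total = 47 + 46 = 93.
Check digit = (10 − (93 mod 10)) mod 10 = 7.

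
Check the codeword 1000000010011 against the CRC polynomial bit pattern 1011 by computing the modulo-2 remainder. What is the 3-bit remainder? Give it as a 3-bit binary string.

010

Modulo-2 division of 1000000010011 by 1011:
  pos 0: 1000 XOR 1011 = 0011
  pos 2: 1100 XOR 1011 = 0111
  pos 3: 1110 XOR 1011 = 0101
  pos 4: 1010 XOR 1011 = 0001
  pos 7: 1100 XOR 1011 = 0111
  pos 8: 1111 XOR 1011 = 0100
  pos 9: 1001 XOR 1011 = 0010
Remainder = 010 (nonzero — an error is detected).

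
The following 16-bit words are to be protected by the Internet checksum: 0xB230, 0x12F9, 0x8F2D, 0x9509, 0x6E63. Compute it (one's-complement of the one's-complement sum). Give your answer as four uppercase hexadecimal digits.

A83B

One's-complement addition (fold any carry out of bit 15 back into bit 0):
  0xB230 + 0x12F9 = 0x0C529
  0xC529 + 0x8F2D = 0x15456 → wrap carry → 0x5457
  0x5457 + 0x9509 = 0x0E960
  0xE960 + 0x6E63 = 0x157C3 → wrap carry → 0x57C4
One's-complement sum = 0x57C4.
Checksum = ~0x57C4 & 0xFFFF = 0xA83B.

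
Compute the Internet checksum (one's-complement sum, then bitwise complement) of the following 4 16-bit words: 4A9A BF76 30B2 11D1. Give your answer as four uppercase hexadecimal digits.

One's-complement addition (fold any carry out of bit 15 back into bit 0):
  0x4A9A + 0xBF76 = 0x10A10 → wrap carry → 0x0A11
  0x0A11 + 0x30B2 = 0x03AC3
  0x3AC3 + 0x11D1 = 0x04C94
One's-complement sum = 0x4C94.
Checksum = ~0x4C94 & 0xFFFF = 0xB36B.

B36B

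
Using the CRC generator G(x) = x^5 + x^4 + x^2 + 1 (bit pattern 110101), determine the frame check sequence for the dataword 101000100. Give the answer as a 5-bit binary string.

01000

Append 5 zeros: 10100010000000. Divide by 110101 (XOR where the leading bit is 1):
  pos 0: 101000 XOR 110101 = 011101
  pos 1: 111011 XOR 110101 = 001110
  pos 3: 111000 XOR 110101 = 001101
  pos 5: 110100 XOR 110101 = 000001
Remainder (last 5 bits) = 01000. This is the CRC / FCS.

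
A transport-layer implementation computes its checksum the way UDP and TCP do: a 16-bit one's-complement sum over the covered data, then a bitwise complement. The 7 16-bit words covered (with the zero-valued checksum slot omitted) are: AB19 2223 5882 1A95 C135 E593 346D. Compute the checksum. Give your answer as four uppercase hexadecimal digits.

One's-complement addition (fold any carry out of bit 15 back into bit 0):
  0xAB19 + 0x2223 = 0x0CD3C
  0xCD3C + 0x5882 = 0x125BE → wrap carry → 0x25BF
  0x25BF + 0x1A95 = 0x04054
  0x4054 + 0xC135 = 0x10189 → wrap carry → 0x018A
  0x018A + 0xE593 = 0x0E71D
  0xE71D + 0x346D = 0x11B8A → wrap carry → 0x1B8B
One's-complement sum = 0x1B8B.
Checksum = ~0x1B8B & 0xFFFF = 0xE474.

E474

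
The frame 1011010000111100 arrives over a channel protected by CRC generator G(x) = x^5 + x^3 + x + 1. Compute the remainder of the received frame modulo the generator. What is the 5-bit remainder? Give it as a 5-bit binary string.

00000

Modulo-2 division of 1011010000111100 by 101011:
  pos 0: 101101 XOR 101011 = 000110
  pos 3: 110000 XOR 101011 = 011011
  pos 4: 110110 XOR 101011 = 011101
  pos 5: 111011 XOR 101011 = 010000
  pos 6: 100001 XOR 101011 = 001010
  pos 8: 101011 XOR 101011 = 000000
Remainder = 00000 (zero — the frame passes the CRC check).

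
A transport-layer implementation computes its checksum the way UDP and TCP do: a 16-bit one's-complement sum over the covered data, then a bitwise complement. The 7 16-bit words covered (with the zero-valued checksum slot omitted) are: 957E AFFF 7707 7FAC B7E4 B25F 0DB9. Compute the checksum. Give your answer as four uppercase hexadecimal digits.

One's-complement addition (fold any carry out of bit 15 back into bit 0):
  0x957E + 0xAFFF = 0x1457D → wrap carry → 0x457E
  0x457E + 0x7707 = 0x0BC85
  0xBC85 + 0x7FAC = 0x13C31 → wrap carry → 0x3C32
  0x3C32 + 0xB7E4 = 0x0F416
  0xF416 + 0xB25F = 0x1A675 → wrap carry → 0xA676
  0xA676 + 0x0DB9 = 0x0B42F
One's-complement sum = 0xB42F.
Checksum = ~0xB42F & 0xFFFF = 0x4BD0.

4BD0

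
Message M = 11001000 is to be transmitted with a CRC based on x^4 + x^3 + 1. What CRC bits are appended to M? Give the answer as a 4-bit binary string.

Append 4 zeros: 110010000000. Divide by 11001 (XOR where the leading bit is 1):
  pos 0: 11001 XOR 11001 = 00000
Remainder (last 4 bits) = 0000. This is the CRC / FCS.

0000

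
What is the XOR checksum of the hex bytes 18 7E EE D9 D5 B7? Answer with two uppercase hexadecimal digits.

33

XOR the bytes together:
  start with 0x18
  0x18 ⊕ 0x7E = 0x66
  0x66 ⊕ 0xEE = 0x88
  0x88 ⊕ 0xD9 = 0x51
  0x51 ⊕ 0xD5 = 0x84
  0x84 ⊕ 0xB7 = 0x33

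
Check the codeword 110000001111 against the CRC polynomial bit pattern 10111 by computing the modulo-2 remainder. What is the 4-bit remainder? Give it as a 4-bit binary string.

0000

Modulo-2 division of 110000001111 by 10111:
  pos 0: 11000 XOR 10111 = 01111
  pos 1: 11110 XOR 10111 = 01001
  pos 2: 10010 XOR 10111 = 00101
  pos 4: 10101 XOR 10111 = 00010
  pos 7: 10111 XOR 10111 = 00000
Remainder = 0000 (zero — the frame passes the CRC check).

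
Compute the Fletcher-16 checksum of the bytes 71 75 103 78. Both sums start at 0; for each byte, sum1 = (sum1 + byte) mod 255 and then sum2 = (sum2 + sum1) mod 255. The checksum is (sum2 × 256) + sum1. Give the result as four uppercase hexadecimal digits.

1C48

Running sums (mod 255):
  after byte 0 (71): sum1=71, sum2=71
  after byte 1 (75): sum1=146, sum2=217
  after byte 2 (103): sum1=249, sum2=211
  after byte 3 (78): sum1=72, sum2=28
Checksum = sum2·256 + sum1 = 28·256 + 72 = 7240 = 0x1C48.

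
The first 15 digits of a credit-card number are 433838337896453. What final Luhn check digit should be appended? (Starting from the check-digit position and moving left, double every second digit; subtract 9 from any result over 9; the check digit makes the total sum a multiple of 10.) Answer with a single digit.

5

Partial digits right→left: 3 5 4 6 9 8 7 3 3 8 3 8 3 3 4
Double every second digit counting from the check-digit position (so the 1st, 3rd, 5th, ... of the partial from the right).
  doubled (with −9 where >9): 6 8 9 5 6 6 6 8 → sum 54
  kept as-is: 5 6 8 3 8 8 3 → sum 41
Total = 54 + 41 = 95.
Check digit = (10 − (95 mod 10)) mod 10 = 5.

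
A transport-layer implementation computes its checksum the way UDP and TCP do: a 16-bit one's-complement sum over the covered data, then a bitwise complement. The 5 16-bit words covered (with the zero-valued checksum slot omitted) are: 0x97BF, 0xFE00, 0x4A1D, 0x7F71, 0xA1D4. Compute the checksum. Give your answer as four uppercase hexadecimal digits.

FEDB

One's-complement addition (fold any carry out of bit 15 back into bit 0):
  0x97BF + 0xFE00 = 0x195BF → wrap carry → 0x95C0
  0x95C0 + 0x4A1D = 0x0DFDD
  0xDFDD + 0x7F71 = 0x15F4E → wrap carry → 0x5F4F
  0x5F4F + 0xA1D4 = 0x10123 → wrap carry → 0x0124
One's-complement sum = 0x0124.
Checksum = ~0x0124 & 0xFFFF = 0xFEDB.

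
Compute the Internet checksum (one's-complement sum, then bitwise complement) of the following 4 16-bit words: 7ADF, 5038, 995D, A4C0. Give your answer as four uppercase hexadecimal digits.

F6C9

One's-complement addition (fold any carry out of bit 15 back into bit 0):
  0x7ADF + 0x5038 = 0x0CB17
  0xCB17 + 0x995D = 0x16474 → wrap carry → 0x6475
  0x6475 + 0xA4C0 = 0x10935 → wrap carry → 0x0936
One's-complement sum = 0x0936.
Checksum = ~0x0936 & 0xFFFF = 0xF6C9.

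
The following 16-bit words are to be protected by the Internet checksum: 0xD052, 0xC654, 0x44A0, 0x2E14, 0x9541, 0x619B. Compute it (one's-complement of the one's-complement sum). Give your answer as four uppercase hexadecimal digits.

FFC6

One's-complement addition (fold any carry out of bit 15 back into bit 0):
  0xD052 + 0xC654 = 0x196A6 → wrap carry → 0x96A7
  0x96A7 + 0x44A0 = 0x0DB47
  0xDB47 + 0x2E14 = 0x1095B → wrap carry → 0x095C
  0x095C + 0x9541 = 0x09E9D
  0x9E9D + 0x619B = 0x10038 → wrap carry → 0x0039
One's-complement sum = 0x0039.
Checksum = ~0x0039 & 0xFFFF = 0xFFC6.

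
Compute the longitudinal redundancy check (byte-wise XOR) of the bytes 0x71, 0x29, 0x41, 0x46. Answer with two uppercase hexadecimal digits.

XOR the bytes together:
  start with 0x71
  0x71 ⊕ 0x29 = 0x58
  0x58 ⊕ 0x41 = 0x19
  0x19 ⊕ 0x46 = 0x5F

5F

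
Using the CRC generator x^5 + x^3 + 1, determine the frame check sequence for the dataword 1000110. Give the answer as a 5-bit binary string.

Append 5 zeros: 100011000000. Divide by 101001 (XOR where the leading bit is 1):
  pos 0: 100011 XOR 101001 = 001010
  pos 2: 101000 XOR 101001 = 000001
Remainder (last 5 bits) = 10000. This is the CRC / FCS.

10000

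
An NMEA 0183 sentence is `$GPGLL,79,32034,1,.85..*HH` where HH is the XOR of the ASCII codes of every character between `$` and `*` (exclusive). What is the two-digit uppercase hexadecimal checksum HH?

7A

XOR the ASCII codes of the payload characters:
  'G' = 0x47 → acc = 0x47
  'P' = 0x50 → acc = 0x17
  'G' = 0x47 → acc = 0x50
  'L' = 0x4C → acc = 0x1C
  'L' = 0x4C → acc = 0x50
  ',' = 0x2C → acc = 0x7C
  '7' = 0x37 → acc = 0x4B
  '9' = 0x39 → acc = 0x72
  ',' = 0x2C → acc = 0x5E
  '3' = 0x33 → acc = 0x6D
  '2' = 0x32 → acc = 0x5F
  '0' = 0x30 → acc = 0x6F
  '3' = 0x33 → acc = 0x5C
  '4' = 0x34 → acc = 0x68
  ',' = 0x2C → acc = 0x44
  '1' = 0x31 → acc = 0x75
  ',' = 0x2C → acc = 0x59
  '.' = 0x2E → acc = 0x77
  '8' = 0x38 → acc = 0x4F
  '5' = 0x35 → acc = 0x7A
  '.' = 0x2E → acc = 0x54
  '.' = 0x2E → acc = 0x7A
Checksum = 0x7A.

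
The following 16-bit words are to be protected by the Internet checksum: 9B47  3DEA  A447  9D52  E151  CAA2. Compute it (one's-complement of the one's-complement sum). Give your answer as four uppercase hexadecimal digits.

393F

One's-complement addition (fold any carry out of bit 15 back into bit 0):
  0x9B47 + 0x3DEA = 0x0D931
  0xD931 + 0xA447 = 0x17D78 → wrap carry → 0x7D79
  0x7D79 + 0x9D52 = 0x11ACB → wrap carry → 0x1ACC
  0x1ACC + 0xE151 = 0x0FC1D
  0xFC1D + 0xCAA2 = 0x1C6BF → wrap carry → 0xC6C0
One's-complement sum = 0xC6C0.
Checksum = ~0xC6C0 & 0xFFFF = 0x393F.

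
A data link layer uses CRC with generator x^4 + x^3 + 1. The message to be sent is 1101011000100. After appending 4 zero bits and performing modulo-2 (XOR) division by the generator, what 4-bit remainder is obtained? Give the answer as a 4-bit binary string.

Append 4 zeros: 11010110001000000. Divide by 11001 (XOR where the leading bit is 1):
  pos 0: 11010 XOR 11001 = 00011
  pos 3: 11110 XOR 11001 = 00111
  pos 5: 11100 XOR 11001 = 00101
  pos 7: 10110 XOR 11001 = 01111
  pos 8: 11110 XOR 11001 = 00111
  pos 10: 11100 XOR 11001 = 00101
  pos 12: 10100 XOR 11001 = 01101
Remainder (last 4 bits) = 1101. This is the CRC / FCS.

1101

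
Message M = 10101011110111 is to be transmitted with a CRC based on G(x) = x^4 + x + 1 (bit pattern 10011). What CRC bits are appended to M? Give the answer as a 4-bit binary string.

Append 4 zeros: 101010111101110000. Divide by 10011 (XOR where the leading bit is 1):
  pos 0: 10101 XOR 10011 = 00110
  pos 2: 11001 XOR 10011 = 01010
  pos 3: 10101 XOR 10011 = 00110
  pos 5: 11011 XOR 10011 = 01000
  pos 6: 10000 XOR 10011 = 00011
  pos 9: 11111 XOR 10011 = 01100
  pos 10: 11000 XOR 10011 = 01011
  pos 11: 10110 XOR 10011 = 00101
  pos 13: 10100 XOR 10011 = 00111
Remainder (last 4 bits) = 0111. This is the CRC / FCS.

0111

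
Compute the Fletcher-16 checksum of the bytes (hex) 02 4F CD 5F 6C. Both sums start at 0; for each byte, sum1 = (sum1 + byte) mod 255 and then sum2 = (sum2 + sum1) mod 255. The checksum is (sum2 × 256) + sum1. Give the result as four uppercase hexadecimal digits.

DBEA

Running sums (mod 255):
  after byte 0 (02): sum1=2, sum2=2
  after byte 1 (4F): sum1=81, sum2=83
  after byte 2 (CD): sum1=31, sum2=114
  after byte 3 (5F): sum1=126, sum2=240
  after byte 4 (6C): sum1=234, sum2=219
Checksum = sum2·256 + sum1 = 219·256 + 234 = 56298 = 0xDBEA.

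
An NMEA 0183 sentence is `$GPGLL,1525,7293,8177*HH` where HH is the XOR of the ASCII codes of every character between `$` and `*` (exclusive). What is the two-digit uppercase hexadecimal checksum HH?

79

XOR the ASCII codes of the payload characters:
  'G' = 0x47 → acc = 0x47
  'P' = 0x50 → acc = 0x17
  'G' = 0x47 → acc = 0x50
  'L' = 0x4C → acc = 0x1C
  'L' = 0x4C → acc = 0x50
  ',' = 0x2C → acc = 0x7C
  '1' = 0x31 → acc = 0x4D
  '5' = 0x35 → acc = 0x78
  '2' = 0x32 → acc = 0x4A
  '5' = 0x35 → acc = 0x7F
  ',' = 0x2C → acc = 0x53
  '7' = 0x37 → acc = 0x64
  '2' = 0x32 → acc = 0x56
  '9' = 0x39 → acc = 0x6F
  '3' = 0x33 → acc = 0x5C
  ',' = 0x2C → acc = 0x70
  '8' = 0x38 → acc = 0x48
  '1' = 0x31 → acc = 0x79
  '7' = 0x37 → acc = 0x4E
  '7' = 0x37 → acc = 0x79
Checksum = 0x79.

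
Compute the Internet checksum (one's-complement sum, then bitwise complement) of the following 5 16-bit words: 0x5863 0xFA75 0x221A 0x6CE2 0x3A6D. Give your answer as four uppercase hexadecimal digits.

E3BC

One's-complement addition (fold any carry out of bit 15 back into bit 0):
  0x5863 + 0xFA75 = 0x152D8 → wrap carry → 0x52D9
  0x52D9 + 0x221A = 0x074F3
  0x74F3 + 0x6CE2 = 0x0E1D5
  0xE1D5 + 0x3A6D = 0x11C42 → wrap carry → 0x1C43
One's-complement sum = 0x1C43.
Checksum = ~0x1C43 & 0xFFFF = 0xE3BC.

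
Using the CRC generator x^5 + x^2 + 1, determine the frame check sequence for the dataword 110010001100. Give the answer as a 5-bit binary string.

Append 5 zeros: 11001000110000000. Divide by 100101 (XOR where the leading bit is 1):
  pos 0: 110010 XOR 100101 = 010111
  pos 1: 101110 XOR 100101 = 001011
  pos 3: 101101 XOR 100101 = 001000
  pos 5: 100010 XOR 100101 = 000111
  pos 8: 111000 XOR 100101 = 011101
  pos 9: 111010 XOR 100101 = 011111
  pos 10: 111110 XOR 100101 = 011011
  pos 11: 110110 XOR 100101 = 010011
Remainder (last 5 bits) = 10011. This is the CRC / FCS.

10011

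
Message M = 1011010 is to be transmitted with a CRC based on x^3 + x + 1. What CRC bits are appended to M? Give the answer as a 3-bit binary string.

Append 3 zeros: 1011010000. Divide by 1011 (XOR where the leading bit is 1):
  pos 0: 1011 XOR 1011 = 0000
  pos 5: 1000 XOR 1011 = 0011
Remainder (last 3 bits) = 110. This is the CRC / FCS.

110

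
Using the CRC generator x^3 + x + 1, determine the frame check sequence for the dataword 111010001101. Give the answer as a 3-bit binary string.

001

Append 3 zeros: 111010001101000. Divide by 1011 (XOR where the leading bit is 1):
  pos 0: 1110 XOR 1011 = 0101
  pos 1: 1011 XOR 1011 = 0000
  pos 8: 1101 XOR 1011 = 0110
  pos 9: 1100 XOR 1011 = 0111
  pos 10: 1110 XOR 1011 = 0101
  pos 11: 1010 XOR 1011 = 0001
Remainder (last 3 bits) = 001. This is the CRC / FCS.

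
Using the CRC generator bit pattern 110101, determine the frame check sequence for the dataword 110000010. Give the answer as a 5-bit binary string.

01110

Append 5 zeros: 11000001000000. Divide by 110101 (XOR where the leading bit is 1):
  pos 0: 110000 XOR 110101 = 000101
  pos 3: 101010 XOR 110101 = 011111
  pos 4: 111110 XOR 110101 = 001011
  pos 6: 101100 XOR 110101 = 011001
  pos 7: 110010 XOR 110101 = 000111
Remainder (last 5 bits) = 01110. This is the CRC / FCS.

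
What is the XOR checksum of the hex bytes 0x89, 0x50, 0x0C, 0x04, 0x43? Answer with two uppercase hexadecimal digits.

92

XOR the bytes together:
  start with 0x89
  0x89 ⊕ 0x50 = 0xD9
  0xD9 ⊕ 0x0C = 0xD5
  0xD5 ⊕ 0x04 = 0xD1
  0xD1 ⊕ 0x43 = 0x92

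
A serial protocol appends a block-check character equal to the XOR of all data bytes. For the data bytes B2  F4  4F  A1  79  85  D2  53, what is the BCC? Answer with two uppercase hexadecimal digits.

D5

XOR the bytes together:
  start with 0xB2
  0xB2 ⊕ 0xF4 = 0x46
  0x46 ⊕ 0x4F = 0x09
  0x09 ⊕ 0xA1 = 0xA8
  0xA8 ⊕ 0x79 = 0xD1
  0xD1 ⊕ 0x85 = 0x54
  0x54 ⊕ 0xD2 = 0x86
  0x86 ⊕ 0x53 = 0xD5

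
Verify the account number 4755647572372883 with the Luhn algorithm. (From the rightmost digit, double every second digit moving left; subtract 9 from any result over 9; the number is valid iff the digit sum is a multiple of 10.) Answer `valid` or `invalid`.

valid

From the right, keep odd positions and double even positions (subtract 9 from any doubled value over 9):
  doubled (positions 2,4,...): 7 4 6 5 5 3 1 8 → sum 39
  kept (positions 1,3,...): 3 8 7 2 5 4 5 7 → sum 41
Total = 80.
80 mod 10 = 0, so the number is valid.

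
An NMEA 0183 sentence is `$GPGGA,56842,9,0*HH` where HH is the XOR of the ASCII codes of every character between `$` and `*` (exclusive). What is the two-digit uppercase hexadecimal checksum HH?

4E

XOR the ASCII codes of the payload characters:
  'G' = 0x47 → acc = 0x47
  'P' = 0x50 → acc = 0x17
  'G' = 0x47 → acc = 0x50
  'G' = 0x47 → acc = 0x17
  'A' = 0x41 → acc = 0x56
  ',' = 0x2C → acc = 0x7A
  '5' = 0x35 → acc = 0x4F
  '6' = 0x36 → acc = 0x79
  '8' = 0x38 → acc = 0x41
  '4' = 0x34 → acc = 0x75
  '2' = 0x32 → acc = 0x47
  ',' = 0x2C → acc = 0x6B
  '9' = 0x39 → acc = 0x52
  ',' = 0x2C → acc = 0x7E
  '0' = 0x30 → acc = 0x4E
Checksum = 0x4E.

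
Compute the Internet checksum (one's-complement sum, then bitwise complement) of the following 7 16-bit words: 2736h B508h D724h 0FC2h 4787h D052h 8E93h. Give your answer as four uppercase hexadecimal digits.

966C

One's-complement addition (fold any carry out of bit 15 back into bit 0):
  0x2736 + 0xB508 = 0x0DC3E
  0xDC3E + 0xD724 = 0x1B362 → wrap carry → 0xB363
  0xB363 + 0x0FC2 = 0x0C325
  0xC325 + 0x4787 = 0x10AAC → wrap carry → 0x0AAD
  0x0AAD + 0xD052 = 0x0DAFF
  0xDAFF + 0x8E93 = 0x16992 → wrap carry → 0x6993
One's-complement sum = 0x6993.
Checksum = ~0x6993 & 0xFFFF = 0x966C.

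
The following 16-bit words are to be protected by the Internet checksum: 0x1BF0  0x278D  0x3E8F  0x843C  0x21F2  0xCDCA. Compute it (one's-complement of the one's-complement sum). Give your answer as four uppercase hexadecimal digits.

09FA

One's-complement addition (fold any carry out of bit 15 back into bit 0):
  0x1BF0 + 0x278D = 0x0437D
  0x437D + 0x3E8F = 0x0820C
  0x820C + 0x843C = 0x10648 → wrap carry → 0x0649
  0x0649 + 0x21F2 = 0x0283B
  0x283B + 0xCDCA = 0x0F605
One's-complement sum = 0xF605.
Checksum = ~0xF605 & 0xFFFF = 0x09FA.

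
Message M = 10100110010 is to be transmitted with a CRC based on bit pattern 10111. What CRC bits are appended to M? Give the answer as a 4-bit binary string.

Append 4 zeros: 101001100100000. Divide by 10111 (XOR where the leading bit is 1):
  pos 0: 10100 XOR 10111 = 00011
  pos 3: 11110 XOR 10111 = 01001
  pos 4: 10010 XOR 10111 = 00101
  pos 6: 10110 XOR 10111 = 00001
  pos 10: 10000 XOR 10111 = 00111
Remainder (last 4 bits) = 0111. This is the CRC / FCS.

0111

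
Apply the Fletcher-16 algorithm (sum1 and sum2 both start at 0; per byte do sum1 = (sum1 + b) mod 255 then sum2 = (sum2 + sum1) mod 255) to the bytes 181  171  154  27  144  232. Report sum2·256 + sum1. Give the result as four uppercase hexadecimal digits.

Running sums (mod 255):
  after byte 0 (181): sum1=181, sum2=181
  after byte 1 (171): sum1=97, sum2=23
  after byte 2 (154): sum1=251, sum2=19
  after byte 3 (27): sum1=23, sum2=42
  after byte 4 (144): sum1=167, sum2=209
  after byte 5 (232): sum1=144, sum2=98
Checksum = sum2·256 + sum1 = 98·256 + 144 = 25232 = 0x6290.

6290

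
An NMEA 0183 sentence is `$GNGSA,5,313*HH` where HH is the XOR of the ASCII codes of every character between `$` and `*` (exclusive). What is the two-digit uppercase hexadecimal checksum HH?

XOR the ASCII codes of the payload characters:
  'G' = 0x47 → acc = 0x47
  'N' = 0x4E → acc = 0x09
  'G' = 0x47 → acc = 0x4E
  'S' = 0x53 → acc = 0x1D
  'A' = 0x41 → acc = 0x5C
  ',' = 0x2C → acc = 0x70
  '5' = 0x35 → acc = 0x45
  ',' = 0x2C → acc = 0x69
  '3' = 0x33 → acc = 0x5A
  '1' = 0x31 → acc = 0x6B
  '3' = 0x33 → acc = 0x58
Checksum = 0x58.

58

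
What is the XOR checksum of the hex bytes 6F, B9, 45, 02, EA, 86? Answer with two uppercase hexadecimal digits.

FD

XOR the bytes together:
  start with 0x6F
  0x6F ⊕ 0xB9 = 0xD6
  0xD6 ⊕ 0x45 = 0x93
  0x93 ⊕ 0x02 = 0x91
  0x91 ⊕ 0xEA = 0x7B
  0x7B ⊕ 0x86 = 0xFD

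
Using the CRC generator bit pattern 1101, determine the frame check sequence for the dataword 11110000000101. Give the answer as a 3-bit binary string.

Append 3 zeros: 11110000000101000. Divide by 1101 (XOR where the leading bit is 1):
  pos 0: 1111 XOR 1101 = 0010
  pos 2: 1000 XOR 1101 = 0101
  pos 3: 1010 XOR 1101 = 0111
  pos 4: 1110 XOR 1101 = 0011
  pos 6: 1100 XOR 1101 = 0001
  pos 9: 1010 XOR 1101 = 0111
  pos 10: 1111 XOR 1101 = 0010
  pos 12: 1000 XOR 1101 = 0101
  pos 13: 1010 XOR 1101 = 0111
Remainder (last 3 bits) = 111. This is the CRC / FCS.

111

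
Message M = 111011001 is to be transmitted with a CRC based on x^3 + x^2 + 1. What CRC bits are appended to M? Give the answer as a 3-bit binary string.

100

Append 3 zeros: 111011001000. Divide by 1101 (XOR where the leading bit is 1):
  pos 0: 1110 XOR 1101 = 0011
  pos 2: 1111 XOR 1101 = 0010
  pos 4: 1000 XOR 1101 = 0101
  pos 5: 1011 XOR 1101 = 0110
  pos 6: 1100 XOR 1101 = 0001
Remainder (last 3 bits) = 100. This is the CRC / FCS.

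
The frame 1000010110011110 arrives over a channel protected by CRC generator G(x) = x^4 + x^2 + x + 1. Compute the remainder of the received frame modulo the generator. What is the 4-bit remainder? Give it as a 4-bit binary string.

0000

Modulo-2 division of 1000010110011110 by 10111:
  pos 0: 10000 XOR 10111 = 00111
  pos 2: 11110 XOR 10111 = 01001
  pos 3: 10011 XOR 10111 = 00100
  pos 5: 10010 XOR 10111 = 00101
  pos 7: 10101 XOR 10111 = 00010
  pos 10: 10111 XOR 10111 = 00000
Remainder = 0000 (zero — the frame passes the CRC check).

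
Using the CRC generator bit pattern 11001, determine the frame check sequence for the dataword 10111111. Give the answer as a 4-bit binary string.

Append 4 zeros: 101111110000. Divide by 11001 (XOR where the leading bit is 1):
  pos 0: 10111 XOR 11001 = 01110
  pos 1: 11101 XOR 11001 = 00100
  pos 3: 10011 XOR 11001 = 01010
  pos 4: 10100 XOR 11001 = 01101
  pos 5: 11010 XOR 11001 = 00011
Remainder (last 4 bits) = 1100. This is the CRC / FCS.

1100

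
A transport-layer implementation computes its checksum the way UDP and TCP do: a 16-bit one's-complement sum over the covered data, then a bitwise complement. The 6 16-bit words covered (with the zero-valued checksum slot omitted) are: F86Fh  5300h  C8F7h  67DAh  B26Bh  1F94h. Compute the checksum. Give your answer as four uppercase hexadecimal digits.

One's-complement addition (fold any carry out of bit 15 back into bit 0):
  0xF86F + 0x5300 = 0x14B6F → wrap carry → 0x4B70
  0x4B70 + 0xC8F7 = 0x11467 → wrap carry → 0x1468
  0x1468 + 0x67DA = 0x07C42
  0x7C42 + 0xB26B = 0x12EAD → wrap carry → 0x2EAE
  0x2EAE + 0x1F94 = 0x04E42
One's-complement sum = 0x4E42.
Checksum = ~0x4E42 & 0xFFFF = 0xB1BD.

B1BD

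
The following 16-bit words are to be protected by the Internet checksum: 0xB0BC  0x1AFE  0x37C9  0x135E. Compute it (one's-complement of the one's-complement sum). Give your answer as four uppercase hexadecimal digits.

E91D

One's-complement addition (fold any carry out of bit 15 back into bit 0):
  0xB0BC + 0x1AFE = 0x0CBBA
  0xCBBA + 0x37C9 = 0x10383 → wrap carry → 0x0384
  0x0384 + 0x135E = 0x016E2
One's-complement sum = 0x16E2.
Checksum = ~0x16E2 & 0xFFFF = 0xE91D.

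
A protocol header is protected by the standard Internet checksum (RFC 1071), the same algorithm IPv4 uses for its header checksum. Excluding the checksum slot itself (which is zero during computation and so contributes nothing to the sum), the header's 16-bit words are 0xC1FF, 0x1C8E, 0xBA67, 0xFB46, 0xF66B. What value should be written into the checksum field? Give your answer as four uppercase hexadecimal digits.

7557

One's-complement addition (fold any carry out of bit 15 back into bit 0):
  0xC1FF + 0x1C8E = 0x0DE8D
  0xDE8D + 0xBA67 = 0x198F4 → wrap carry → 0x98F5
  0x98F5 + 0xFB46 = 0x1943B → wrap carry → 0x943C
  0x943C + 0xF66B = 0x18AA7 → wrap carry → 0x8AA8
One's-complement sum = 0x8AA8.
Checksum = ~0x8AA8 & 0xFFFF = 0x7557.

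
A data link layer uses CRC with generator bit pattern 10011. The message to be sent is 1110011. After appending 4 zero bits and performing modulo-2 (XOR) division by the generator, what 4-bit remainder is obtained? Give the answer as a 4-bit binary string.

1101

Append 4 zeros: 11100110000. Divide by 10011 (XOR where the leading bit is 1):
  pos 0: 11100 XOR 10011 = 01111
  pos 1: 11111 XOR 10011 = 01100
  pos 2: 11001 XOR 10011 = 01010
  pos 3: 10100 XOR 10011 = 00111
  pos 5: 11100 XOR 10011 = 01111
  pos 6: 11110 XOR 10011 = 01101
Remainder (last 4 bits) = 1101. This is the CRC / FCS.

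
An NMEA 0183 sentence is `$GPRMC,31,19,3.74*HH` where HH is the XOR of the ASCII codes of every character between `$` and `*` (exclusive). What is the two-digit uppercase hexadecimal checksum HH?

XOR the ASCII codes of the payload characters:
  'G' = 0x47 → acc = 0x47
  'P' = 0x50 → acc = 0x17
  'R' = 0x52 → acc = 0x45
  'M' = 0x4D → acc = 0x08
  'C' = 0x43 → acc = 0x4B
  ',' = 0x2C → acc = 0x67
  '3' = 0x33 → acc = 0x54
  '1' = 0x31 → acc = 0x65
  ',' = 0x2C → acc = 0x49
  '1' = 0x31 → acc = 0x78
  '9' = 0x39 → acc = 0x41
  ',' = 0x2C → acc = 0x6D
  '3' = 0x33 → acc = 0x5E
  '.' = 0x2E → acc = 0x70
  '7' = 0x37 → acc = 0x47
  '4' = 0x34 → acc = 0x73
Checksum = 0x73.

73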